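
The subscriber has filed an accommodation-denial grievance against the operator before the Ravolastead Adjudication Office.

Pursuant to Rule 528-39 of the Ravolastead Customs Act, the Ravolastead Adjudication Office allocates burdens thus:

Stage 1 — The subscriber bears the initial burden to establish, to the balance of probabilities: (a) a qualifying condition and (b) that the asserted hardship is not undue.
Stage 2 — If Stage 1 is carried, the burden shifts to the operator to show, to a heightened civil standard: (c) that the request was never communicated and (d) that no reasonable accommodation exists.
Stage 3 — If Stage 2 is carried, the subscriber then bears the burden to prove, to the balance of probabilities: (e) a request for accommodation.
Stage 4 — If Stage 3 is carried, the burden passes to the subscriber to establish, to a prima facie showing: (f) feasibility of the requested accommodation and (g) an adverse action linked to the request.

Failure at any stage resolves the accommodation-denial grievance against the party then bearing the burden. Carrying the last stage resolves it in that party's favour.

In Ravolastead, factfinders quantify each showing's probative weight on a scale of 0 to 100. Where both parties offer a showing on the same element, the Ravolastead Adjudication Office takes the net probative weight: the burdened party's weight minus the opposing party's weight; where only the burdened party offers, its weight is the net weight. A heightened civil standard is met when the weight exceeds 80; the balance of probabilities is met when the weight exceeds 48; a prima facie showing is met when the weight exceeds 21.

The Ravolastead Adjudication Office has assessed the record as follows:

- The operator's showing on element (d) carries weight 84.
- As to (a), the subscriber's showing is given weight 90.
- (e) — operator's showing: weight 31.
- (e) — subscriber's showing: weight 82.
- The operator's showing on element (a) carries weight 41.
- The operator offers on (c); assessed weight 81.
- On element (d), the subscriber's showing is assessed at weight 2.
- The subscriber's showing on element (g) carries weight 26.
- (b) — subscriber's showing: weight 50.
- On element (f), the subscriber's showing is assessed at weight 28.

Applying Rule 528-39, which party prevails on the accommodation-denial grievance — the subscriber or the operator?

subscriber

Stage 1 (subscriber, the balance of probabilities, weight exceeds 48): (a) net 90−41=49 > 48 — meets; (b) 50 > 48 — meets.
  Stage 1 carried; the burden shifts to the operator.
Stage 2 (operator, a heightened civil standard, weight exceeds 80): (c) 81 > 80 — meets; (d) net 84−2=82 > 80 — meets.
  All elements met. The burden passes to the subscriber.
Stage 3 (subscriber, the balance of probabilities, weight exceeds 48): (e) net 82−31=51 > 48 — meets.
  Stage 3 is satisfied; the subscriber continues to bear the burden.
Stage 4 (subscriber, a prima facie showing, weight exceeds 21): (f) 28 > 21 — meets; (g) 26 > 21 — meets.
  All elements met at the final stage.
With every stage satisfied, the subscriber prevails.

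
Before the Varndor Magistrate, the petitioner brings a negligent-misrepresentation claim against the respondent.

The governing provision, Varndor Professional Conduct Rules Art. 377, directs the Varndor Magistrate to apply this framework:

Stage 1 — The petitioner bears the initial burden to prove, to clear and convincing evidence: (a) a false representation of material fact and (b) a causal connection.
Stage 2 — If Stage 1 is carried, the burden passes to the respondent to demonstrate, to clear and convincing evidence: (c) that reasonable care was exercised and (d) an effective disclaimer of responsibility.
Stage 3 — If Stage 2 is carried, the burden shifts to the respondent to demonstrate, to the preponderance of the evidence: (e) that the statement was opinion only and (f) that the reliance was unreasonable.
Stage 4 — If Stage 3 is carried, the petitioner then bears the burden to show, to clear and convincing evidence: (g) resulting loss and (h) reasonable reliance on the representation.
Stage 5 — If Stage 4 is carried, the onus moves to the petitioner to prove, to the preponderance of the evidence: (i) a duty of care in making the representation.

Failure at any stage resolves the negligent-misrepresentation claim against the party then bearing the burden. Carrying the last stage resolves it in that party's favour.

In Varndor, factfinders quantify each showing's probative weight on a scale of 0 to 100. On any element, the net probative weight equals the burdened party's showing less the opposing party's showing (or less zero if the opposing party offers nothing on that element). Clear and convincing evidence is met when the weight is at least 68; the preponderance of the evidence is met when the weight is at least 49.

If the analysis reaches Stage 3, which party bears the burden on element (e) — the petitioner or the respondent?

Stage 3's rule assigns the burden to the respondent (to the preponderance of the evidence).

respondent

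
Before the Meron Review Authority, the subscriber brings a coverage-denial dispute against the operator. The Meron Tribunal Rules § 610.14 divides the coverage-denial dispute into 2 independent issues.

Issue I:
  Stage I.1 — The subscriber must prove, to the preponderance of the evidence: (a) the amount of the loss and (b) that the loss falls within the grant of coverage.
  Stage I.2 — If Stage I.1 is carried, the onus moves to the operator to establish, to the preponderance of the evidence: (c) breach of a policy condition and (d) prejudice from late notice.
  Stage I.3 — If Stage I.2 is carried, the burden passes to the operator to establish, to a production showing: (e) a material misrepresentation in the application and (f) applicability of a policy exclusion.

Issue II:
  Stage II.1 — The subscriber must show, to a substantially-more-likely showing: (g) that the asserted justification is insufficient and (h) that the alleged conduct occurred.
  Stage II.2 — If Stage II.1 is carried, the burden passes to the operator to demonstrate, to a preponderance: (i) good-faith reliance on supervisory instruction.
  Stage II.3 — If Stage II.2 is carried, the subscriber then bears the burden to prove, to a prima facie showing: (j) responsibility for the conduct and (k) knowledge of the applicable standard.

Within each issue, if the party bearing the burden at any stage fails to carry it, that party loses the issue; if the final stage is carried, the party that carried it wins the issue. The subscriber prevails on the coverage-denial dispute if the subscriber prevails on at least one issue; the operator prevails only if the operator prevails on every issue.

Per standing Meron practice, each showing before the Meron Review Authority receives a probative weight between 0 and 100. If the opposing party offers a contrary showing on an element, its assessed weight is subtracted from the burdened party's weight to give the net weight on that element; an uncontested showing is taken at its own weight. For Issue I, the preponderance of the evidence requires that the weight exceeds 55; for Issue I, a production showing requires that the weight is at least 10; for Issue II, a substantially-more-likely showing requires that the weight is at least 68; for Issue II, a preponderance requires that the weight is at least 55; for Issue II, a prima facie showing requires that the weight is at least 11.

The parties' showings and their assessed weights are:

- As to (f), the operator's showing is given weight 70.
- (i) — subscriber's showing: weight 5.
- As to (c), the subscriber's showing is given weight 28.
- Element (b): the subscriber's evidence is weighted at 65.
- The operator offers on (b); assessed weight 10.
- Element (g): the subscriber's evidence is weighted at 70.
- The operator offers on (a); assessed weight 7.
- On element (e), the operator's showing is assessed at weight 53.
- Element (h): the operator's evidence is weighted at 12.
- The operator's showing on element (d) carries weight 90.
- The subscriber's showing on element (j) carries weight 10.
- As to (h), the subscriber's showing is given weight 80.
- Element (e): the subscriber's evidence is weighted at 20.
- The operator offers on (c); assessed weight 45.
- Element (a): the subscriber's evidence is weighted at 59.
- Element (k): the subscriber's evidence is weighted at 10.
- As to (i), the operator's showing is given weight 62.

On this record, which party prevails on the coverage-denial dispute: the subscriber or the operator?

operator

— Issue I —
Stage I.1 — burden on subscriber; standard: the preponderance of the evidence (weight exceeds 55).
    (a): 59 − 7 = 52 ≤ 55 [not met]
    (b): 65 − 10 = 55 ≤ 55 [not met]
  Stage I.1 not carried; the subscriber fails its burden.
So the operator prevails on this issue.
— Issue II —
Stage II.1 (subscriber, a substantially-more-likely showing, weight is at least 68): (g) 70 ≥ 68 — meets; (h) net 80−12=68 ≥ 68 — meets.
  Stage II.1 is satisfied; the onus moves to the operator.
Stage II.2 (operator, a preponderance, weight is at least 55): (i) net 62−5=57 ≥ 55 — meets.
  The operator carries Stage II.2; the subscriber now bears the burden.
Stage II.3 (subscriber, a prima facie showing, weight is at least 11): (j) 10 < 11 — fails; (k) 10 < 11 — fails.
  The subscriber does not carry Stage II.3.
The operator prevails on this issue.
Per-issue: Issue I → operator; Issue II → operator. The subscriber must prevail on at least one issue; overall, the operator prevails.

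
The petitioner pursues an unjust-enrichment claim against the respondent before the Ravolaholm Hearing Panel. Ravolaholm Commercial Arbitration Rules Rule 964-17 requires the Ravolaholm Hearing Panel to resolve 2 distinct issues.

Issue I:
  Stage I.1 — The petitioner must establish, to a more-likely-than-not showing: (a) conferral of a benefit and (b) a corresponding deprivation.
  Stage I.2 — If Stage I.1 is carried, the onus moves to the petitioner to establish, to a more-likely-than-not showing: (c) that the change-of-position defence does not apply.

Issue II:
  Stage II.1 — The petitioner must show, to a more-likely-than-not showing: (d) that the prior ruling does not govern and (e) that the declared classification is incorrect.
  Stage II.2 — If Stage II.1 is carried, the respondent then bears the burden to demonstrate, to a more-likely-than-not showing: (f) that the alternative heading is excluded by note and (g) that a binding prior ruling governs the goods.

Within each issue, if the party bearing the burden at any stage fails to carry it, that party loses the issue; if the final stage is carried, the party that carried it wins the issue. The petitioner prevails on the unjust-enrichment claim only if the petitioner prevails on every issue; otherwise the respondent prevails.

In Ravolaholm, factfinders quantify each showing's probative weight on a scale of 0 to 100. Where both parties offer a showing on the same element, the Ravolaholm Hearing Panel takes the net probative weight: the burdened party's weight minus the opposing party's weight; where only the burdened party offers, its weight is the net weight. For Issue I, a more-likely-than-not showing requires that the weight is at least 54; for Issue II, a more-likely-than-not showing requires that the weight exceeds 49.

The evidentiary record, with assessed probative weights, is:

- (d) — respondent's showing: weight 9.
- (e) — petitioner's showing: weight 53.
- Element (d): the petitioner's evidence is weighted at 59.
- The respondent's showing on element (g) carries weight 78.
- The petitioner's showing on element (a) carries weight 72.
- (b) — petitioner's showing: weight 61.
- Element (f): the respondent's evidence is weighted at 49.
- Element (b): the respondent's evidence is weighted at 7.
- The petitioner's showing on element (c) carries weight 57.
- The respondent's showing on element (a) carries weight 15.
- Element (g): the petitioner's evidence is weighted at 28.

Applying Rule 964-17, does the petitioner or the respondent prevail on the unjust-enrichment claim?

— Issue I —
At Stage I.1 the petitioner must meet a more-likely-than-not showing (weight is at least 54): on (a) the weight is 72 less the opposing 15 gives net 57, ≥ 54, so (a) meets the standard; on (b) the weight is 61 less the opposing 7 gives net 54, which does reach 54, so (b) meets the standard.
  All elements met. The petitioner retains the burden for Stage I.2.
At Stage I.2 the petitioner must meet a more-likely-than-not showing (weight is at least 54): on (c) the weight is 57, which does reach 54, so (c) meets the standard.
  All elements met at the final stage.
With every stage satisfied, the petitioner prevails on this issue.
— Issue II —
At Stage II.1 the petitioner must meet a more-likely-than-not showing (weight exceeds 49): on (d) the weight is 59 less the opposing 9 gives net 50, > 49, so (d) meets the standard; on (e) the weight is 53, which does exceed 49, so (e) meets the standard.
  Stage II.1 carried; the burden shifts to the respondent.
At Stage II.2 the respondent must meet a more-likely-than-not showing (weight exceeds 49): on (f) the weight is 49, which does not exceed 49, so (f) does not meet the standard; on (g) the weight is 78 less the opposing 28 gives net 50, > 49, so (g) meets the standard.
  Not every element is met, so the respondent fails to carry Stage II.2.
The petitioner prevails on this issue.
Per-issue: Issue I → petitioner; Issue II → petitioner. The petitioner must prevail on every issue; overall, the petitioner prevails.

petitioner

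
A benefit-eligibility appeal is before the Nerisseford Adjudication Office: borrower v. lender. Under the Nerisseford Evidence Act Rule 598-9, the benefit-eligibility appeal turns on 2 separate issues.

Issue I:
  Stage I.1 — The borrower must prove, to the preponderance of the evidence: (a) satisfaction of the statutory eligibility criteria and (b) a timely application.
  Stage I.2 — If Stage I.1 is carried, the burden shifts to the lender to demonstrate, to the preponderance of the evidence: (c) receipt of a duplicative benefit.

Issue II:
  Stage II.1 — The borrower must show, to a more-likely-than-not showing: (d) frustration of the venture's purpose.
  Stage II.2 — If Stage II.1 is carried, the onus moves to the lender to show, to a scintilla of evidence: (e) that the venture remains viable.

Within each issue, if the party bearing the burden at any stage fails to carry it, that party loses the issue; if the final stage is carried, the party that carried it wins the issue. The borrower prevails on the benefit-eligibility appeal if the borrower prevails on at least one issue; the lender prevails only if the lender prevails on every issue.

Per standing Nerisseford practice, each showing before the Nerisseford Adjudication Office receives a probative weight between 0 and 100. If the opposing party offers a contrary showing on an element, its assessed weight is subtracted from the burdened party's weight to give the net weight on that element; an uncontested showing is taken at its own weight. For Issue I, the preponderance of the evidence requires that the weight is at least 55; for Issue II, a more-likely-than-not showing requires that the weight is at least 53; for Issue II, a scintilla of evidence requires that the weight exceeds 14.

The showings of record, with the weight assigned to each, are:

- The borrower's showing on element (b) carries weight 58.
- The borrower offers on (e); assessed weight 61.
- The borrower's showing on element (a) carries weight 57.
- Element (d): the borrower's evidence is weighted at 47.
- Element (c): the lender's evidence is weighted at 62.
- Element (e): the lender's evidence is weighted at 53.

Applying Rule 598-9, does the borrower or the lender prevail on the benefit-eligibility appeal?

lender

— Issue I —
At Stage I.1 the borrower must meet the preponderance of the evidence (weight is at least 55): on (a) the weight is 57, ≥ 55, so (a) meets the standard; on (b) the weight is 58, which does reach 55, so (b) meets the standard.
  Stage I.1 is satisfied; the onus moves to the lender.
At Stage I.2 the lender must meet the preponderance of the evidence (weight is at least 55): on (c) the weight is 62, which does reach 55, so (c) meets the standard.
  Stage I.2 carried; the final stage is satisfied.
All stages carried — the lender prevails on this issue.
— Issue II —
Stage II.1 — burden on borrower; standard: a more-likely-than-not showing (weight is at least 53).
    (d): 47 < 53 [not met]
  Stage II.1 not carried; the borrower fails its burden.
The lender prevails on this issue.
Per-issue: Issue I → lender; Issue II → lender. The borrower must prevail on at least one issue; overall, the lender prevails.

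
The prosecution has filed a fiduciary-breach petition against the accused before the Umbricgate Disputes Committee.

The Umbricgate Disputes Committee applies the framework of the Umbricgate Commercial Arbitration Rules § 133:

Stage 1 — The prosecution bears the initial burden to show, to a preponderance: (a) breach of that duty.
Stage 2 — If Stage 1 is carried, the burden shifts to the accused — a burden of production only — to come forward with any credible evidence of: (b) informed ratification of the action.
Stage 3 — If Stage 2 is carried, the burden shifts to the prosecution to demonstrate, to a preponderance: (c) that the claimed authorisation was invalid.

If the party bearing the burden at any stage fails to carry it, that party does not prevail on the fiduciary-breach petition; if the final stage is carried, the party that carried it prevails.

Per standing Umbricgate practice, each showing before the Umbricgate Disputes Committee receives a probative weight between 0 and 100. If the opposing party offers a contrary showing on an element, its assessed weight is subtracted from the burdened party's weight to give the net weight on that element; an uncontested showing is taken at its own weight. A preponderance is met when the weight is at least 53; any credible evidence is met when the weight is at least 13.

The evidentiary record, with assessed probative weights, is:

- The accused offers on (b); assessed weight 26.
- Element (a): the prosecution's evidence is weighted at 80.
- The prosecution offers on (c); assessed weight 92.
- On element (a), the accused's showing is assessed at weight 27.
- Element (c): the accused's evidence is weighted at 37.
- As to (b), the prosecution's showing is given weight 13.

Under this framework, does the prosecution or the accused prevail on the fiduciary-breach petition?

prosecution

Stage 1 — burden on prosecution; standard: a preponderance (weight is at least 53).
    (a): 80 − 27 = 53 ≥ 53 [met]
  The prosecution carries Stage 1; the accused now bears the burden.
Stage 2 — burden on accused; standard: any credible evidence (weight is at least 13).
    (b): 26 − 13 = 13 ≥ 13 [met]
  Stage 2 is satisfied; the onus moves to the prosecution.
Stage 3 — burden on prosecution; standard: a preponderance (weight is at least 53).
    (c): 92 − 37 = 55 ≥ 53 [met]
  Stage 3 carried; the final stage is satisfied.
With every stage satisfied, the prosecution prevails.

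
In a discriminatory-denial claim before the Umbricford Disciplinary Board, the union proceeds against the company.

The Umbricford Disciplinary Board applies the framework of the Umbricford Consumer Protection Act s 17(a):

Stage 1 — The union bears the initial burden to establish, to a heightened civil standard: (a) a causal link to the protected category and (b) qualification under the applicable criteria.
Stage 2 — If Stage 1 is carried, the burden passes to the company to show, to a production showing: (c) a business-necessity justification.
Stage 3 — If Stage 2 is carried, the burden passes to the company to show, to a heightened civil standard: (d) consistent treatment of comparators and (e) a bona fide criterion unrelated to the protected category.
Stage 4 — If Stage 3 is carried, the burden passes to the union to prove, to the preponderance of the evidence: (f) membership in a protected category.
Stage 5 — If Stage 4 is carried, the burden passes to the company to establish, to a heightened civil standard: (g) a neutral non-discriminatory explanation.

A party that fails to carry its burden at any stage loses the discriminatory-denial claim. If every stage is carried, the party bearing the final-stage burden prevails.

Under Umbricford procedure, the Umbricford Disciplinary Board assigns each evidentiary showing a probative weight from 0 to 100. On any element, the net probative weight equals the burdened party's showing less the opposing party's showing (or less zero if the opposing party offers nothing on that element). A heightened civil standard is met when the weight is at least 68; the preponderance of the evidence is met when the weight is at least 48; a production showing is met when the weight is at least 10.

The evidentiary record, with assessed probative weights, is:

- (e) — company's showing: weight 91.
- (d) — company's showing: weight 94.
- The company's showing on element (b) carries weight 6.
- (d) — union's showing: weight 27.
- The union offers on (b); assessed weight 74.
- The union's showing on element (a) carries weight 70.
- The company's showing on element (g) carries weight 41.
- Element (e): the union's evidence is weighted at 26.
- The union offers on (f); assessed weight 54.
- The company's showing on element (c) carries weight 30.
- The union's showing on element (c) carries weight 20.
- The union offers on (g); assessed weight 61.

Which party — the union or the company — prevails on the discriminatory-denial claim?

union

At Stage 1 the union must meet a heightened civil standard (weight is at least 68): on (a) the weight is 70, ≥ 68, so (a) meets the standard; on (b) the weight is 74 less the opposing 6 gives net 68, which does reach 68, so (b) meets the standard.
  All elements met. The burden passes to the company.
At Stage 2 the company must meet a production showing (weight is at least 10): on (c) the weight is 30 less the opposing 20 gives net 10, ≥ 10, so (c) meets the standard.
  Stage 2 is satisfied; the company continues to bear the burden.
At Stage 3 the company must meet a heightened civil standard (weight is at least 68): on (d) the weight is 94 less the opposing 27 gives net 67, < 68, so (d) does not meet the standard; on (e) the weight is 91 less the opposing 26 gives net 65, < 68, so (e) does not meet the standard.
  Not every element is met, so the company fails to carry Stage 3.
The union prevails.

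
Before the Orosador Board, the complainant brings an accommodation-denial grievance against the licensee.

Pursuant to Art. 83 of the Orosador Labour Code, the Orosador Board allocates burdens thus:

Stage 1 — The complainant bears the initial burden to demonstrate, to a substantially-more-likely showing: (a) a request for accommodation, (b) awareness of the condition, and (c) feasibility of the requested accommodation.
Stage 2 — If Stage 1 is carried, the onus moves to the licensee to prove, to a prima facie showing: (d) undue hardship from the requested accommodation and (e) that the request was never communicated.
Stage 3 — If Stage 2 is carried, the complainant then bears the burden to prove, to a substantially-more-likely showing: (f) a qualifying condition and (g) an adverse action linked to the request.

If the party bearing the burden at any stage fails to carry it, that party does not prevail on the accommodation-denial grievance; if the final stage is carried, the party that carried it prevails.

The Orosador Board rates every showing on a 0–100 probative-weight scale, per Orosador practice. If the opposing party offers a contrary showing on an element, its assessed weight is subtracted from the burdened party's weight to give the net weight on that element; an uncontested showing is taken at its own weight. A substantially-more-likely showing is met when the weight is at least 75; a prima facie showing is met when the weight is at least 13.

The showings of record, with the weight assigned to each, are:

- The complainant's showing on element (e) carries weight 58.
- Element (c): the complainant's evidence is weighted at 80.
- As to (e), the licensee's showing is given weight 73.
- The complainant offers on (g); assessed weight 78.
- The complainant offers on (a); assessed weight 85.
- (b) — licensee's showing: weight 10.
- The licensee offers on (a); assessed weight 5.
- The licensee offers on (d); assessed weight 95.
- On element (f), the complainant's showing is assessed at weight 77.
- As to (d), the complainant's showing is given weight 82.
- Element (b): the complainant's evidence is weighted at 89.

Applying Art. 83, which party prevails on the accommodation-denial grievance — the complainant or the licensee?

complainant

Stage 1 (complainant, a substantially-more-likely showing, weight is at least 75): (a) net 85−5=80 ≥ 75 — meets; (b) net 89−10=79 ≥ 75 — meets; (c) 80 ≥ 75 — meets.
  Stage 1 is satisfied; the onus moves to the licensee.
Stage 2 (licensee, a prima facie showing, weight is at least 13): (d) net 95−82=13 ≥ 13 — meets; (e) net 73−58=15 ≥ 13 — meets.
  Stage 2 carried; the burden shifts to the complainant.
Stage 3 (complainant, a substantially-more-likely showing, weight is at least 75): (f) 77 ≥ 75 — meets; (g) 78 ≥ 75 — meets.
  The complainant carries the last stage.
All stages carried — the complainant prevails.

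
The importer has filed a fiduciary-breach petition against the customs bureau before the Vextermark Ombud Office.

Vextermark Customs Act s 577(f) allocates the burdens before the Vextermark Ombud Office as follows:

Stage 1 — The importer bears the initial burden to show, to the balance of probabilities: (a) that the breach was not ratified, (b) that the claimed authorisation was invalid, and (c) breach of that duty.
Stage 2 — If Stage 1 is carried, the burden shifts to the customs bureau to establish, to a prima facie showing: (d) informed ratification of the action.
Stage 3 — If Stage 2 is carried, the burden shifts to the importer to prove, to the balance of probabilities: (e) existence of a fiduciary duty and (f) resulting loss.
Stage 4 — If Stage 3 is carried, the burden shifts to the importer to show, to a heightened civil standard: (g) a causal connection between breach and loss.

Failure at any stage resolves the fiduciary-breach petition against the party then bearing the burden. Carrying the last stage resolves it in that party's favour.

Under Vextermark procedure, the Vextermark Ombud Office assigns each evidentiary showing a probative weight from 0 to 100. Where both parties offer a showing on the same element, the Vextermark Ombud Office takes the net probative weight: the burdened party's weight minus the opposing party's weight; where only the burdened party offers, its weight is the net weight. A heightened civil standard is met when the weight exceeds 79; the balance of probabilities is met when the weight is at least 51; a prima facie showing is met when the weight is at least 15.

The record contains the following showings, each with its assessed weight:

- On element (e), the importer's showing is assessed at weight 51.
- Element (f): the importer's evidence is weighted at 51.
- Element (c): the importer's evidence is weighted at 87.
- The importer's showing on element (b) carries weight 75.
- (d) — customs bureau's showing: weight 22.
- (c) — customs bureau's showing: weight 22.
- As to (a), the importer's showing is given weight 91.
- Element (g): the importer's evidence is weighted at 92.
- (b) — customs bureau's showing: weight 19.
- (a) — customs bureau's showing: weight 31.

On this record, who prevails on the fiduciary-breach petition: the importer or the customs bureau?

importer

Stage 1 — burden on importer; standard: the balance of probabilities (weight is at least 51).
    (a): 91 − 31 = 60 ≥ 51 [met]
    (b): 75 − 19 = 56 ≥ 51 [met]
    (c): 87 − 22 = 65 ≥ 51 [met]
  Stage 1 is satisfied; the onus moves to the customs bureau.
Stage 2 — burden on customs bureau; standard: a prima facie showing (weight is at least 15).
    (d): 22 ≥ 15 [met]
  Stage 2 carried; the burden shifts to the importer.
Stage 3 — burden on importer; standard: the balance of probabilities (weight is at least 51).
    (e): 51 ≥ 51 [met]
    (f): 51 ≥ 51 [met]
  Stage 3 is satisfied; the importer continues to bear the burden.
Stage 4 — burden on importer; standard: a heightened civil standard (weight exceeds 79).
    (g): 92 > 79 [met]
  Stage 4 carried; the final stage is satisfied.
All stages carried — the importer prevails.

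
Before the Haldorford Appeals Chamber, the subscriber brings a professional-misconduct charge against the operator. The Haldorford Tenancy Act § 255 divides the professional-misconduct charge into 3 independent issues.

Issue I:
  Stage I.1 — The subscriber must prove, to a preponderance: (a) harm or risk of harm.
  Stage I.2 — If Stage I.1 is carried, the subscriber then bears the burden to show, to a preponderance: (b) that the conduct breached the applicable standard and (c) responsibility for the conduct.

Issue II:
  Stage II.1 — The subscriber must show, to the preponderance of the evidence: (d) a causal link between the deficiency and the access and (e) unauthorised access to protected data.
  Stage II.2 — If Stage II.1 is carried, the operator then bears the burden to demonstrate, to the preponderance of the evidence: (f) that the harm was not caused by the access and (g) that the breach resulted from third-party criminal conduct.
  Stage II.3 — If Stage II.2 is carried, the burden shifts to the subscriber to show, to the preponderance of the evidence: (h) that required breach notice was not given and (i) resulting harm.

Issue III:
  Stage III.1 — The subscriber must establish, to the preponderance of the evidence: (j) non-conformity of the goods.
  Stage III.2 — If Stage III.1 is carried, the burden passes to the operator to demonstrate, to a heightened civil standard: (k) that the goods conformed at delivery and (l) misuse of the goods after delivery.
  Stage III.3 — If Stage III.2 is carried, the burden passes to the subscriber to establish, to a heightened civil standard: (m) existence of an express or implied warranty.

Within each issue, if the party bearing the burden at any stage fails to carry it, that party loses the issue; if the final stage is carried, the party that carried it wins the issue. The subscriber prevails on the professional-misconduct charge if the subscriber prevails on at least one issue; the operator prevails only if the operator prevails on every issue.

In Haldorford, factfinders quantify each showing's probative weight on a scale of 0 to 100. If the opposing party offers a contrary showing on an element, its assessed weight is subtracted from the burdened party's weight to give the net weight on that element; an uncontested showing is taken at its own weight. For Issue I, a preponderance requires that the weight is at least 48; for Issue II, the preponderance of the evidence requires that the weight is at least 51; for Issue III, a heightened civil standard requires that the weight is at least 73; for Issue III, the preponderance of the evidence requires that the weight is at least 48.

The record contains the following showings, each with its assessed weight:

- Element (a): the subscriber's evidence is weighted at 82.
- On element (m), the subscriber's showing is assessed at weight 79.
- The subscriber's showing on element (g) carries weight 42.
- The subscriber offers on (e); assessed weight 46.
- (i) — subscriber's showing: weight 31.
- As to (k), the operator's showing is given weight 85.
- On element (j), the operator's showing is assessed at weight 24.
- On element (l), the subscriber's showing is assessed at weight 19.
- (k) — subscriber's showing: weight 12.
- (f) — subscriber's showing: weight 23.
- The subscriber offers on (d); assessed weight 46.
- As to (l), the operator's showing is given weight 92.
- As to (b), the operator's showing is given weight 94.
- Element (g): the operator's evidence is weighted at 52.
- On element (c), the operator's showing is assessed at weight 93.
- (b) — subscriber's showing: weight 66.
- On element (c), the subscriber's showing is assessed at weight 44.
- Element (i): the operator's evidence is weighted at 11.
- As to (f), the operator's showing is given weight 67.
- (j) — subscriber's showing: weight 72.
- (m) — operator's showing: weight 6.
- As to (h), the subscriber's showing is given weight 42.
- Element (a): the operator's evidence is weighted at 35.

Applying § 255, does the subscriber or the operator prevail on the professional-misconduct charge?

subscriber

— Issue I —
Stage I.1 — burden on subscriber; standard: a preponderance (weight is at least 48).
    (a): 82 − 35 = 47 < 48 [not met]
  Not every element is met, so the subscriber fails to carry Stage I.1.
So the operator prevails on this issue.
— Issue II —
Stage II.1 (subscriber, the preponderance of the evidence, weight is at least 51): (d) 46 < 51 — fails; (e) 46 < 51 — fails.
  Not every element is met, so the subscriber fails to carry Stage II.1.
The operator prevails on this issue.
— Issue III —
At Stage III.1 the subscriber must meet the preponderance of the evidence (weight is at least 48): on (j) the weight is 72 less the opposing 24 gives net 48, ≥ 48, so (j) meets the standard.
  All elements met. The burden passes to the operator.
At Stage III.2 the operator must meet a heightened civil standard (weight is at least 73): on (k) the weight is 85 less the opposing 12 gives net 73, ≥ 73, so (k) meets the standard; on (l) the weight is 92 less the opposing 19 gives net 73, which does reach 73, so (l) meets the standard.
  Stage III.2 carried; the burden shifts to the subscriber.
At Stage III.3 the subscriber must meet a heightened civil standard (weight is at least 73): on (m) the weight is 79 less the opposing 6 gives net 73, which does reach 73, so (m) meets the standard.
  Stage III.3 carried; the final stage is satisfied.
With every stage satisfied, the subscriber prevails on this issue.
Per-issue: Issue I → operator; Issue II → operator; Issue III → subscriber. The subscriber must prevail on at least one issue; overall, the subscriber prevails.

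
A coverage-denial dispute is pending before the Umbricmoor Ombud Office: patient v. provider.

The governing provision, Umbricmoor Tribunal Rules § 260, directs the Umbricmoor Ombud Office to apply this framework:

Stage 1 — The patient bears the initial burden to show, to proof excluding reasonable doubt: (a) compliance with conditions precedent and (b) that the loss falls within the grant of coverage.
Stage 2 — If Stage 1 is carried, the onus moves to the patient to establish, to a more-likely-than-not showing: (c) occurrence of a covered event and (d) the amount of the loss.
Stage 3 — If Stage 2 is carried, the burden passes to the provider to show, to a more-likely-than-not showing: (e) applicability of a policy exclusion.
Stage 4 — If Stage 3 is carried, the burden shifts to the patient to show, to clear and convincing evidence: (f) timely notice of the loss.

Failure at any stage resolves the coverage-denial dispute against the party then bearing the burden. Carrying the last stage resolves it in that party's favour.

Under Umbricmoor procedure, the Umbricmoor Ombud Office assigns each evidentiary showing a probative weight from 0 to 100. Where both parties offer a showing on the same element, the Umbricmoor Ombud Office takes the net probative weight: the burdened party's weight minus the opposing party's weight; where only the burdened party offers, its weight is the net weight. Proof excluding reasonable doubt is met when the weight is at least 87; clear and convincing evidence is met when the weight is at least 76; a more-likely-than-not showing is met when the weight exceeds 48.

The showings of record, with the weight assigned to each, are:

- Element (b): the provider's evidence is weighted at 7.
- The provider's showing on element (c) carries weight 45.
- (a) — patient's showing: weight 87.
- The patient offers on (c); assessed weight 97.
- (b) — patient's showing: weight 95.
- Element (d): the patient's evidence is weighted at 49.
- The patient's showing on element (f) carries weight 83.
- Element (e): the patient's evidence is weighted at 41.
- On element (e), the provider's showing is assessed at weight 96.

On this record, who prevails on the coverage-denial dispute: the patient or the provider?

At Stage 1 the patient must meet proof excluding reasonable doubt (weight is at least 87): on (a) the weight is 87, ≥ 87, so (a) meets the standard; on (b) the weight is 95 less the opposing 7 gives net 88, which does reach 87, so (b) meets the standard.
  All elements met. The patient retains the burden for Stage 2.
At Stage 2 the patient must meet a more-likely-than-not showing (weight exceeds 48): on (c) the weight is 97 less the opposing 45 gives net 52, which does exceed 48, so (c) meets the standard; on (d) the weight is 49, > 48, so (d) meets the standard.
  Stage 2 is satisfied; the onus moves to the provider.
At Stage 3 the provider must meet a more-likely-than-not showing (weight exceeds 48): on (e) the weight is 96 less the opposing 41 gives net 55, > 48, so (e) meets the standard.
  All elements met. The burden passes to the patient.
At Stage 4 the patient must meet clear and convincing evidence (weight is at least 76): on (f) the weight is 83, ≥ 76, so (f) meets the standard.
  The patient carries the last stage.
With every stage satisfied, the patient prevails.

patient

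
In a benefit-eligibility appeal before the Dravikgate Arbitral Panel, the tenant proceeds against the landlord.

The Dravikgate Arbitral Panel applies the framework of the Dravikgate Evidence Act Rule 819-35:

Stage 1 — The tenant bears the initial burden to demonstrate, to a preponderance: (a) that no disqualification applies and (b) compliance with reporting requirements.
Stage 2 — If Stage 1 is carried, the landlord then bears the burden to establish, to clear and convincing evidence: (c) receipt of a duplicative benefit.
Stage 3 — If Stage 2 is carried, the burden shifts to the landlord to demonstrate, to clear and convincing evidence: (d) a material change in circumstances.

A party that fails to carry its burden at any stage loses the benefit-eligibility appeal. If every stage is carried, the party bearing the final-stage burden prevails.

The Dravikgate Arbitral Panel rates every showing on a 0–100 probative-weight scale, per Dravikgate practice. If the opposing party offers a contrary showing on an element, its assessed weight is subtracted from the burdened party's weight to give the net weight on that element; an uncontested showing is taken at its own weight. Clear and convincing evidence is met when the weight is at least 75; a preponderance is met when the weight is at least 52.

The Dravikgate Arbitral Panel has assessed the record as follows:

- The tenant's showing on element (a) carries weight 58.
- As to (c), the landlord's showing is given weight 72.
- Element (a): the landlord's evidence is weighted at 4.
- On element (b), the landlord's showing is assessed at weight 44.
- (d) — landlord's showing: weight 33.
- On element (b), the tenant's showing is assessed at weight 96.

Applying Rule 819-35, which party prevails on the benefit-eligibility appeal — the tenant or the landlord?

tenant

Stage 1 — burden on tenant; standard: a preponderance (weight is at least 52).
    (a): 58 − 4 = 54 ≥ 52 [met]
    (b): 96 − 44 = 52 ≥ 52 [met]
  Stage 1 carried; the burden shifts to the landlord.
Stage 2 — burden on landlord; standard: clear and convincing evidence (weight is at least 75).
    (c): 72 < 75 [not met]
  Stage 2 not carried; the landlord fails its burden.
The analysis ends at Stage 2; the tenant prevails.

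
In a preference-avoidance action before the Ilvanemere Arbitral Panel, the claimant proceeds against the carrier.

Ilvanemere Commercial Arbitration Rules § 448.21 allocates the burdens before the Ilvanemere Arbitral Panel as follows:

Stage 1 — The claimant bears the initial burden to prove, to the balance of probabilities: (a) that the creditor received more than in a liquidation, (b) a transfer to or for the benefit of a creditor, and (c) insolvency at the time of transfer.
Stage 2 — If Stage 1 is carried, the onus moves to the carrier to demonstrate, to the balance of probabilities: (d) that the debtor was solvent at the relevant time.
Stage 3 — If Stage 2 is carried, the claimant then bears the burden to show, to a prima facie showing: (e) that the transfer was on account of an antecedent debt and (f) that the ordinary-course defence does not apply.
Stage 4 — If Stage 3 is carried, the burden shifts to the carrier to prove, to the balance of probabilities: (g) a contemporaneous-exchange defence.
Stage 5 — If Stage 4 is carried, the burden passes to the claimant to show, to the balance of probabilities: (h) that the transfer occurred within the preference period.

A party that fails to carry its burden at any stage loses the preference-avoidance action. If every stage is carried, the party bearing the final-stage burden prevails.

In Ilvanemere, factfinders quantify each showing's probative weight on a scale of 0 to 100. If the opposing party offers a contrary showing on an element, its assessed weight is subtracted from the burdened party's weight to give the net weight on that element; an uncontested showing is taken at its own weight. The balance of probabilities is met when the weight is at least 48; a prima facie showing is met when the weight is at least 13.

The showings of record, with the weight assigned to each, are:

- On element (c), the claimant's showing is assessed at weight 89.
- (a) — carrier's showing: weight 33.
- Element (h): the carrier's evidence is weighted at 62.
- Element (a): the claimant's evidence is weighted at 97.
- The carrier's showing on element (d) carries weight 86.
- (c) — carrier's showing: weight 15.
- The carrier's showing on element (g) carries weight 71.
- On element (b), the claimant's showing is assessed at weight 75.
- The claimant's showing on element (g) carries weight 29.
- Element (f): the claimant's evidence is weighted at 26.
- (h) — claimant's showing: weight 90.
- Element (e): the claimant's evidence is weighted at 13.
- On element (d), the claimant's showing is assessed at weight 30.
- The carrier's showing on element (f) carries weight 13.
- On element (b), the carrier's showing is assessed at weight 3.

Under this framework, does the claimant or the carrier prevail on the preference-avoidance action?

Stage 1 (claimant, the balance of probabilities, weight is at least 48): (a) net 97−33=64 ≥ 48 — meets; (b) net 75−3=72 ≥ 48 — meets; (c) net 89−15=74 ≥ 48 — meets.
  All elements met. The burden passes to the carrier.
Stage 2 (carrier, the balance of probabilities, weight is at least 48): (d) net 86−30=56 ≥ 48 — meets.
  Stage 2 is satisfied; the onus moves to the claimant.
Stage 3 (claimant, a prima facie showing, weight is at least 13): (e) 13 ≥ 13 — meets; (f) net 26−13=13 ≥ 13 — meets.
  Stage 3 carried; the burden shifts to the carrier.
Stage 4 (carrier, the balance of probabilities, weight is at least 48): (g) net 71−29=42 < 48 — fails.
  Stage 4 not carried; the carrier fails its burden.
The analysis ends at Stage 4; the claimant prevails.

claimant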